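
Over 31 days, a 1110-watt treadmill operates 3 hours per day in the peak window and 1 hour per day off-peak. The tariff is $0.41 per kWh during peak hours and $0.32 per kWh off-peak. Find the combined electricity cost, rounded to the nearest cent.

$53.34

Peak energy = 1.11 kW × 3 h × 31 = 103.23 kWh
Off-peak energy = 1.11 kW × 1 h × 31 = 34.41 kWh
Cost = 103.23 × $0.41 + 34.41 × $0.32 = $42.3243 + $11.0112 = $53.34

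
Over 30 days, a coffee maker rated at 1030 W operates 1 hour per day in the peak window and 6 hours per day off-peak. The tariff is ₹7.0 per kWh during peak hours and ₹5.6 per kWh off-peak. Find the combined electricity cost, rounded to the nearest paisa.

₹1254.54

Peak energy = 1.03 kW × 1 h × 30 = 30.9 kWh
Off-peak energy = 1.03 kW × 6 h × 30 = 185.4 kWh
Cost = 30.9 × ₹7.0 + 185.4 × ₹5.6 = ₹216.3 + ₹1038.24 = ₹1254.54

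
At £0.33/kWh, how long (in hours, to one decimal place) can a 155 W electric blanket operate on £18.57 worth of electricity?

363.0 h

Energy available = £18.57 ÷ £0.33/kWh = 56.2727 kWh
Hours = 56.2727 kWh ÷ 0.155 kW = 363.0 h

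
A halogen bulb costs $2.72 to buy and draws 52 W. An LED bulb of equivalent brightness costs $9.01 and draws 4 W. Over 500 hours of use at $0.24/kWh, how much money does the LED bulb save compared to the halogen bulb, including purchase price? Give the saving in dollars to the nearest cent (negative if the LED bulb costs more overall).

-$0.53

halogen bulb: $2.72 + (52/1000) kW × 500 h × $0.24 = $2.72 + $6.24 = $8.96
LED bulb: $9.01 + (4/1000) kW × 500 h × $0.24 = $9.01 + $0.48 = $9.49
Saving = $8.96 − $9.49 = −$0.53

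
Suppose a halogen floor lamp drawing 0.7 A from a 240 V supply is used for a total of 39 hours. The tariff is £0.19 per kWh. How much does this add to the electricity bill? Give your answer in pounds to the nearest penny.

£1.24

Power = 0.7 A × 240 V = 168 W = 0.168 kW
Energy = 0.168 kW × 39 h = 6.552 kWh
Cost = 6.552 kWh × £0.19/kWh = £1.24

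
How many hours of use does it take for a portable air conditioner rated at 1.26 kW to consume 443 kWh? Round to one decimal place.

351.6 h

Hours = 443 kWh ÷ 1.26 kW = 351.6 h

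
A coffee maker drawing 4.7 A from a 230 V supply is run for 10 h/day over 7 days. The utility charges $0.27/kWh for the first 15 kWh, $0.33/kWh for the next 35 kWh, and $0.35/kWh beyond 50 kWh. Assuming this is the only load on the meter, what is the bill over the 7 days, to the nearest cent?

$24.58

Power = 4.7 A × 230 V = 1081 W = 1.081 kW
Runtime = 10 h/day × 7 days = 70 h
Energy = 1.081 kW × 70 h = 75.67 kWh
Tier 1 (0–15 kWh): 15 × $0.27 = $4.05
Tier 2 (15–50 kWh): 35 × $0.33 = $11.55
Above 50 kWh: 25.67 × $0.35 = $8.9845
Bill = $24.58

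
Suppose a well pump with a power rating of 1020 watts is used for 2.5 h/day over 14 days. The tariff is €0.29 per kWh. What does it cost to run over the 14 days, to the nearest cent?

€10.35

Runtime = 2.5 h/day × 14 days = 35 h
Energy = 1.02 kW × 35 h = 35.7 kWh
Cost = 35.7 kWh × €0.29/kWh = €10.35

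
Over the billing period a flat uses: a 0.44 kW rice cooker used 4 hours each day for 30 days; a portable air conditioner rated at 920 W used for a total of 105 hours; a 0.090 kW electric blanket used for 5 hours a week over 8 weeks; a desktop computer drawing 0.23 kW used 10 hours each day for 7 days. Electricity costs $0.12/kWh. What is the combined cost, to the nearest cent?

$20.29

rice cooker: Runtime = 4 h/day × 30 days = 120 h
rice cooker: 0.44 kW × 120 h = 52.8 kWh
portable air conditioner: 0.92 kW × 105 h = 96.6 kWh
electric blanket: Runtime = 5 h/week × 8 weeks = 40 h
electric blanket: 0.09 kW × 40 h = 3.6 kWh
desktop computer: Runtime = 10 h/day × 7 days = 70 h
desktop computer: 0.23 kW × 70 h = 16.1 kWh
Total energy = 169.1 kWh
Cost = 169.1 × $0.12 = $20.29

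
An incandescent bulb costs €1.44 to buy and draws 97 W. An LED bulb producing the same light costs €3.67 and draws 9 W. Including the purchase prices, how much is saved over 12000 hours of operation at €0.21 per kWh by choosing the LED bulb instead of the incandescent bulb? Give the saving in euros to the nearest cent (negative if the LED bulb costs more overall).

incandescent bulb: €1.44 + (97/1000) kW × 12000 h × €0.21 = €1.44 + €244.44 = €245.88
LED bulb: €3.67 + (9/1000) kW × 12000 h × €0.21 = €3.67 + €22.68 = €26.35
Saving = €245.88 − €26.35 = €219.53

€219.53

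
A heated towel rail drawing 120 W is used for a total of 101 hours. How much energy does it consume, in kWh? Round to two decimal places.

12.12 kWh

Energy = 0.12 kW × 101 h = 12.12 kWh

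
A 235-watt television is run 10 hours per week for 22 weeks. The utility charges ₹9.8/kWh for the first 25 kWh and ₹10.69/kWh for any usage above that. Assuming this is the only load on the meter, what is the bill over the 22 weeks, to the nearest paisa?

₹530.42

Runtime = 10 h/week × 22 weeks = 220 h
Energy = 0.235 kW × 220 h = 51.7 kWh
Tier 1 (0–25 kWh): 25 × ₹9.8 = ₹245
Above 25 kWh: 26.7 × ₹10.69 = ₹285.423
Bill = ₹530.42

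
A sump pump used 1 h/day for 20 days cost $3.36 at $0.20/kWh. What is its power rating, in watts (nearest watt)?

840 W

Energy = $3.36 ÷ $0.20/kWh = 16.8 kWh
Runtime = 1 h/day × 20 days = 20 h
Power = 16.8 kWh ÷ 20 h = 0.84 kW = 840 W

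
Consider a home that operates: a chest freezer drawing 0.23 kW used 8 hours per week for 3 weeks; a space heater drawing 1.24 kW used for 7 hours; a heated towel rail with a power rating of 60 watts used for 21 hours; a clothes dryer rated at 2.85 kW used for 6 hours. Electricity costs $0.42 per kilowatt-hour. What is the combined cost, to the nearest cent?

$13.68

chest freezer: Runtime = 8 h/week × 3 weeks = 24 h
chest freezer: 0.23 kW × 24 h = 5.52 kWh
space heater: 1.24 kW × 7 h = 8.68 kWh
heated towel rail: 0.06 kW × 21 h = 1.26 kWh
clothes dryer: 2.85 kW × 6 h = 17.1 kWh
Total energy = 32.56 kWh
Cost = 32.56 × $0.42 = $13.68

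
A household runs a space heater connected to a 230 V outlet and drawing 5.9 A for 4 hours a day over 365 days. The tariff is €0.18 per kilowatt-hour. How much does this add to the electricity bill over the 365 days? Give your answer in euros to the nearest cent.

€356.62

Power = 5.9 A × 230 V = 1357 W = 1.357 kW
Runtime = 4 h/day × 365 days = 1460 h
Energy = 1.357 kW × 1460 h = 1981.22 kWh
Cost = 1981.22 kWh × €0.18/kWh = €356.62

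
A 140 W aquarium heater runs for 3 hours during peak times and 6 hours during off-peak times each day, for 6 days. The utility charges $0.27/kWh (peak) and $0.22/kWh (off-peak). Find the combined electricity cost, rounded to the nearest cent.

$1.79

Peak energy = 0.14 kW × 3 h × 6 = 2.52 kWh
Off-peak energy = 0.14 kW × 6 h × 6 = 5.04 kWh
Cost = 2.52 × $0.27 + 5.04 × $0.22 = $0.6804 + $1.1088 = $1.79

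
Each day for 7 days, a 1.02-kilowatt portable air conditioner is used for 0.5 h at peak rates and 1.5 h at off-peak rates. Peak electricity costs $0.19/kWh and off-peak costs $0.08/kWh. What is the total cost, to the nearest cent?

$1.54

Peak energy = 1.02 kW × 0.5 h × 7 = 3.57 kWh
Off-peak energy = 1.02 kW × 1.5 h × 7 = 10.71 kWh
Cost = 3.57 × $0.19 + 10.71 × $0.08 = $0.6783 + $0.8568 = $1.54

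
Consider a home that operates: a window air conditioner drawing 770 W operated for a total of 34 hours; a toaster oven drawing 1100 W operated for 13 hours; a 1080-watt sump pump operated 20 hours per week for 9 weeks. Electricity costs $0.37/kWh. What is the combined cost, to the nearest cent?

$86.91

window air conditioner: 0.77 kW × 34 h = 26.18 kWh
toaster oven: 1.1 kW × 13 h = 14.3 kWh
sump pump: Runtime = 20 h/week × 9 weeks = 180 h
sump pump: 1.08 kW × 180 h = 194.4 kWh
Total energy = 234.88 kWh
Cost = 234.88 × $0.37 = $86.91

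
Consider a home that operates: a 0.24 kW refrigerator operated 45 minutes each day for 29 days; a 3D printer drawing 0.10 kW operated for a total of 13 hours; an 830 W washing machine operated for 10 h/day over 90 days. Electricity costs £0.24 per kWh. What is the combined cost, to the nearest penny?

refrigerator: Runtime = 45 min × 29 = 1305 min = 21.75 h
refrigerator: 0.24 kW × 21.75 h = 5.22 kWh
3D printer: 0.1 kW × 13 h = 1.3 kWh
washing machine: Runtime = 10 h/day × 90 days = 900 h
washing machine: 0.83 kW × 900 h = 747 kWh
Total energy = 753.52 kWh
Cost = 753.52 × £0.24 = £180.84

£180.84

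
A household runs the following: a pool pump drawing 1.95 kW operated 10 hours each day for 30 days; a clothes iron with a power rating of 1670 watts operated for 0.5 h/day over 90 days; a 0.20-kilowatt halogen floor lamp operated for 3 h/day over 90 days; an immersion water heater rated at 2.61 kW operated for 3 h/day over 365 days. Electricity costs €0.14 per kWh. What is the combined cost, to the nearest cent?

€500.09

pool pump: Runtime = 10 h/day × 30 days = 300 h
pool pump: 1.95 kW × 300 h = 585 kWh
clothes iron: Runtime = 0.5 h/day × 90 days = 45 h
clothes iron: 1.67 kW × 45 h = 75.15 kWh
halogen floor lamp: Runtime = 3 h/day × 90 days = 270 h
halogen floor lamp: 0.2 kW × 270 h = 54 kWh
immersion water heater: Runtime = 3 h/day × 365 days = 1095 h
immersion water heater: 2.61 kW × 1095 h = 2857.95 kWh
Total energy = 3572.1 kWh
Cost = 3572.1 × €0.14 = €500.09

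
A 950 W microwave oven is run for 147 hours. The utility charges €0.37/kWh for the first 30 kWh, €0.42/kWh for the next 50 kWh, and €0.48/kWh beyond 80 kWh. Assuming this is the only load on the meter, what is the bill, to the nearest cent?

€60.73

Energy = 0.95 kW × 147 h = 139.65 kWh
Tier 1 (0–30 kWh): 30 × €0.37 = €11.1
Tier 2 (30–80 kWh): 50 × €0.42 = €21
Above 80 kWh: 59.65 × €0.48 = €28.632
Bill = €60.73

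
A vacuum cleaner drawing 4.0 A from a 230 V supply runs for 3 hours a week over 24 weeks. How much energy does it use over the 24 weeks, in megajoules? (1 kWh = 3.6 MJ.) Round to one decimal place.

Power = 4.0 A × 230 V = 920 W = 0.92 kW
Runtime = 3 h/week × 24 weeks = 72 h
Energy = 0.92 kW × 72 h = 66.24 kWh
= 66.24 × 3.6 MJ = 238.5 MJ

238.5 MJ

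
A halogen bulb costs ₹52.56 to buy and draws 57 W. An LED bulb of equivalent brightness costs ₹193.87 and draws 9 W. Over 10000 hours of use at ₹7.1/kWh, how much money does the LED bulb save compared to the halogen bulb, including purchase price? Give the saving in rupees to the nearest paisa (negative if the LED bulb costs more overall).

halogen bulb: ₹52.56 + (57/1000) kW × 10000 h × ₹7.1 = ₹52.56 + ₹4047 = ₹4099.56
LED bulb: ₹193.87 + (9/1000) kW × 10000 h × ₹7.1 = ₹193.87 + ₹639 = ₹832.87
Saving = ₹4099.56 − ₹832.87 = ₹3266.69

₹3266.69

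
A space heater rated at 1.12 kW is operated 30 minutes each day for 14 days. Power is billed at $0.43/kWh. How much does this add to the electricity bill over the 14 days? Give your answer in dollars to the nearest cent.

Runtime = 30 min × 14 = 420 min = 7 h
Energy = 1.12 kW × 7 h = 7.84 kWh
Cost = 7.84 kWh × $0.43/kWh = $3.37

$3.37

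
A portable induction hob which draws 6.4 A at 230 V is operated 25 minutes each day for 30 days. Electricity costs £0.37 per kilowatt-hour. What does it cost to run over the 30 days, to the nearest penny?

Power = 6.4 A × 230 V = 1472 W = 1.472 kW
Runtime = 25 min × 30 = 750 min = 12.5 h
Energy = 1.472 kW × 12.5 h = 18.4 kWh
Cost = 18.4 kWh × £0.37/kWh = £6.81

£6.81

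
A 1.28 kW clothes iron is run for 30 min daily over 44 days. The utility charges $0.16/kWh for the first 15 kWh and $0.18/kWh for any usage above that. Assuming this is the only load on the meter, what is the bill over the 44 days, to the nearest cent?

$4.77

Runtime = 30 min × 44 = 1320 min = 22 h
Energy = 1.28 kW × 22 h = 28.16 kWh
Tier 1 (0–15 kWh): 15 × $0.16 = $2.4
Above 15 kWh: 13.16 × $0.18 = $2.3688
Bill = $4.77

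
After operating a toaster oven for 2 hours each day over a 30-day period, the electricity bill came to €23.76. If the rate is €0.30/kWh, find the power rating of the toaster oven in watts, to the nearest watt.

Energy = €23.76 ÷ €0.30/kWh = 79.2 kWh
Runtime = 2 h/day × 30 days = 60 h
Power = 79.2 kWh ÷ 60 h = 1.32 kW = 1320 W

1320 W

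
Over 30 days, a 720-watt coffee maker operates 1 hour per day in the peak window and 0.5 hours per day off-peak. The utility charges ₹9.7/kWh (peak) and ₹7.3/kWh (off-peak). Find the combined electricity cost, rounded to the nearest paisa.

Peak energy = 0.72 kW × 1 h × 30 = 21.6 kWh
Off-peak energy = 0.72 kW × 0.5 h × 30 = 10.8 kWh
Cost = 21.6 × ₹9.7 + 10.8 × ₹7.3 = ₹209.52 + ₹78.84 = ₹288.36

₹288.36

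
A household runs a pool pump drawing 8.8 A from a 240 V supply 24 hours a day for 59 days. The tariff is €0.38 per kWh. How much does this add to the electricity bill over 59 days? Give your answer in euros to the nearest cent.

Power = 8.8 A × 240 V = 2112 W = 2.112 kW
Runtime = 24 h × 59 = 1416 h
Energy = 2.112 kW × 1416 h = 2990.592 kWh
Cost = 2990.592 kWh × €0.38/kWh = €1136.42

€1136.42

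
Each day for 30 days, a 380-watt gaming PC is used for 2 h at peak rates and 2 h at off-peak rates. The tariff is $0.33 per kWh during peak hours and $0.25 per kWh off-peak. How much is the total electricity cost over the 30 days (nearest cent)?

Peak energy = 0.38 kW × 2 h × 30 = 22.8 kWh
Off-peak energy = 0.38 kW × 2 h × 30 = 22.8 kWh
Cost = 22.8 × $0.33 + 22.8 × $0.25 = $7.524 + $5.7 = $13.22

$13.22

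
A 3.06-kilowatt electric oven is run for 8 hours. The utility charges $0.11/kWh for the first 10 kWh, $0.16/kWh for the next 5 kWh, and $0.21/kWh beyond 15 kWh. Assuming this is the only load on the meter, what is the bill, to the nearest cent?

Energy = 3.06 kW × 8 h = 24.48 kWh
Tier 1 (0–10 kWh): 10 × $0.11 = $1.1
Tier 2 (10–15 kWh): 5 × $0.16 = $0.8
Above 15 kWh: 9.48 × $0.21 = $1.9908
Bill = $3.89

$3.89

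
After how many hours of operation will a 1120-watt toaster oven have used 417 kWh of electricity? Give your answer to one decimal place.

372.3 h

Hours = 417 kWh ÷ 1.12 kW = 372.3 h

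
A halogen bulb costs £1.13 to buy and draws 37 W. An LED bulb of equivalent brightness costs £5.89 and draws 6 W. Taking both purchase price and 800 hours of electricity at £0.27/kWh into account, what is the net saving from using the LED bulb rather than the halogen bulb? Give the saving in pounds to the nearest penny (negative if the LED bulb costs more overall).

£1.94

halogen bulb: £1.13 + (37/1000) kW × 800 h × £0.27 = £1.13 + £7.992 = £9.122
LED bulb: £5.89 + (6/1000) kW × 800 h × £0.27 = £5.89 + £1.296 = £7.186
Saving = £9.122 − £7.186 = £1.936 → £1.94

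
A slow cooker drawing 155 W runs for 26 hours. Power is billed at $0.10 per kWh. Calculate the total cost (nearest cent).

Energy = 0.155 kW × 26 h = 4.03 kWh
Cost = 4.03 kWh × $0.10/kWh = $0.40

$0.40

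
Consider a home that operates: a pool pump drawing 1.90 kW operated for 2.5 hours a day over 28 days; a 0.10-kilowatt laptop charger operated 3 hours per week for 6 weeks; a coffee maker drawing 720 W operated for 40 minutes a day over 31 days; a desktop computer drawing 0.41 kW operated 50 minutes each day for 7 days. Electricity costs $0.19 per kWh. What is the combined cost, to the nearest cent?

pool pump: Runtime = 2.5 h/day × 28 days = 70 h
pool pump: 1.9 kW × 70 h = 133 kWh
laptop charger: Runtime = 3 h/week × 6 weeks = 18 h
laptop charger: 0.1 kW × 18 h = 1.8 kWh
coffee maker: Runtime = 40 min × 31 = 1240 min = 20.666666… h
coffee maker: 0.72 kW × 20.666666… h = 14.88 kWh
desktop computer: Runtime = 50 min × 7 = 350 min = 5.833333… h
desktop computer: 0.41 kW × 5.833333… h = 2.391666… kWh
Total energy = 152.071666… kWh
Cost = 152.071666… × $0.19 = $28.89

$28.89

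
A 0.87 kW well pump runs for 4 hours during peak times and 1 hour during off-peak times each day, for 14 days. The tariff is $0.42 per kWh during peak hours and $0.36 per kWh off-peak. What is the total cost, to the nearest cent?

Peak energy = 0.87 kW × 4 h × 14 = 48.72 kWh
Off-peak energy = 0.87 kW × 1 h × 14 = 12.18 kWh
Cost = 48.72 × $0.42 + 12.18 × $0.36 = $20.4624 + $4.3848 = $24.85

$24.85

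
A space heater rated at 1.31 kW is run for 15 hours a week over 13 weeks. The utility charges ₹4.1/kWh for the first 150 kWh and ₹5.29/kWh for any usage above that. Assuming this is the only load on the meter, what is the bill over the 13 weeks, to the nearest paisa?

₹1172.83

Runtime = 15 h/week × 13 weeks = 195 h
Energy = 1.31 kW × 195 h = 255.45 kWh
Tier 1 (0–150 kWh): 150 × ₹4.1 = ₹615
Above 150 kWh: 105.45 × ₹5.29 = ₹557.8305
Bill = ₹1172.83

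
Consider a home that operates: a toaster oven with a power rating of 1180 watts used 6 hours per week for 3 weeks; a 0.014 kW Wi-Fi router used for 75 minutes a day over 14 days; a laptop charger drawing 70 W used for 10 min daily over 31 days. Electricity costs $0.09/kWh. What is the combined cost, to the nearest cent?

toaster oven: Runtime = 6 h/week × 3 weeks = 18 h
toaster oven: 1.18 kW × 18 h = 21.24 kWh
Wi-Fi router: Runtime = 75 min × 14 = 1050 min = 17.5 h
Wi-Fi router: 0.014 kW × 17.5 h = 0.245 kWh
laptop charger: Runtime = 10 min × 31 = 310 min = 5.166666… h
laptop charger: 0.07 kW × 5.166666… h = 0.361666… kWh
Total energy = 21.846666… kWh
Cost = 21.846666… × $0.09 = $1.97

$1.97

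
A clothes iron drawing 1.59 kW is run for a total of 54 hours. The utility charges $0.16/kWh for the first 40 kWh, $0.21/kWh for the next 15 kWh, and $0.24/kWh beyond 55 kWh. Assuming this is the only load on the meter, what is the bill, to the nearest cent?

$16.96

Energy = 1.59 kW × 54 h = 85.86 kWh
Tier 1 (0–40 kWh): 40 × $0.16 = $6.4
Tier 2 (40–55 kWh): 15 × $0.21 = $3.15
Above 55 kWh: 30.86 × $0.24 = $7.4064
Bill = $16.96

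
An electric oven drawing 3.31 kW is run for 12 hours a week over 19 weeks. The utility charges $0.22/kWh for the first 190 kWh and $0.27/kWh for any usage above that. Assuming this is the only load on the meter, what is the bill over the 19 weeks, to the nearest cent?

Runtime = 12 h/week × 19 weeks = 228 h
Energy = 3.31 kW × 228 h = 754.68 kWh
Tier 1 (0–190 kWh): 190 × $0.22 = $41.8
Above 190 kWh: 564.68 × $0.27 = $152.4636
Bill = $194.26

$194.26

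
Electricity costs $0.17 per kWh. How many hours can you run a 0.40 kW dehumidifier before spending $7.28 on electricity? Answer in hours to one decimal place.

Energy available = $7.28 ÷ $0.17/kWh = 42.8235 kWh
Hours = 42.8235 kWh ÷ 0.4 kW = 107.1 h

107.1 h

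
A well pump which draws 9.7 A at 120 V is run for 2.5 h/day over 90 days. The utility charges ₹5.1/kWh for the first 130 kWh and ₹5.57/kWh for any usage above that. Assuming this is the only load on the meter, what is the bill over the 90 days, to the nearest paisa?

Power = 9.7 A × 120 V = 1164 W = 1.164 kW
Runtime = 2.5 h/day × 90 days = 225 h
Energy = 1.164 kW × 225 h = 261.9 kWh
Tier 1 (0–130 kWh): 130 × ₹5.1 = ₹663
Above 130 kWh: 131.9 × ₹5.57 = ₹734.683
Bill = ₹1397.68

₹1397.68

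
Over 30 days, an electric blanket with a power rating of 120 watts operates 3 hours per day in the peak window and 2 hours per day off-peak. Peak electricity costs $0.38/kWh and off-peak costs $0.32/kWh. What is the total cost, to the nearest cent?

Peak energy = 0.12 kW × 3 h × 30 = 10.8 kWh
Off-peak energy = 0.12 kW × 2 h × 30 = 7.2 kWh
Cost = 10.8 × $0.38 + 7.2 × $0.32 = $4.104 + $2.304 = $6.41

$6.41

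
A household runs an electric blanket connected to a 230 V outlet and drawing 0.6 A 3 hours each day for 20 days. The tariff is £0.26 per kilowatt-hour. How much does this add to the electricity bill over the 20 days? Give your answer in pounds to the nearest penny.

£2.15

Power = 0.6 A × 230 V = 138 W = 0.138 kW
Runtime = 3 h/day × 20 days = 60 h
Energy = 0.138 kW × 60 h = 8.28 kWh
Cost = 8.28 kWh × £0.26/kWh = £2.15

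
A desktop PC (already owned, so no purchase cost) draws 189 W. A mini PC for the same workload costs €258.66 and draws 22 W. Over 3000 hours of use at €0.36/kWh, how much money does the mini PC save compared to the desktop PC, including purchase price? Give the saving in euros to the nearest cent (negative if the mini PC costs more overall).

desktop PC: €0.00 + (189/1000) kW × 3000 h × €0.36 = €0.00 + €204.12 = €204.12
mini PC: €258.66 + (22/1000) kW × 3000 h × €0.36 = €258.66 + €23.76 = €282.42
Saving = €204.12 − €282.42 = −€78.3

-€78.30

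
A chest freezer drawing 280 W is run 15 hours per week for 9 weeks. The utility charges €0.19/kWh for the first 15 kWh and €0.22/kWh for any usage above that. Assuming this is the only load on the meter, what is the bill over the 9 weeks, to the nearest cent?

€7.87

Runtime = 15 h/week × 9 weeks = 135 h
Energy = 0.28 kW × 135 h = 37.8 kWh
Tier 1 (0–15 kWh): 15 × €0.19 = €2.85
Above 15 kWh: 22.8 × €0.22 = €5.016
Bill = €7.87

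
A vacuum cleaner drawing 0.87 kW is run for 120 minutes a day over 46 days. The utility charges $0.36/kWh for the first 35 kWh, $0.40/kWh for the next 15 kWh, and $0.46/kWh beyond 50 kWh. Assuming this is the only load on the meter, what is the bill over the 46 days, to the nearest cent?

$32.42

Runtime = 120 min × 46 = 5520 min = 92 h
Energy = 0.87 kW × 92 h = 80.04 kWh
Tier 1 (0–35 kWh): 35 × $0.36 = $12.6
Tier 2 (35–50 kWh): 15 × $0.40 = $6
Above 50 kWh: 30.04 × $0.46 = $13.8184
Bill = $32.42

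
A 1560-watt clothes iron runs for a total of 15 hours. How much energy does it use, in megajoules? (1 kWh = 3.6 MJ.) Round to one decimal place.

84.2 MJ

Energy = 1.56 kW × 15 h = 23.4 kWh
= 23.4 × 3.6 MJ = 84.2 MJ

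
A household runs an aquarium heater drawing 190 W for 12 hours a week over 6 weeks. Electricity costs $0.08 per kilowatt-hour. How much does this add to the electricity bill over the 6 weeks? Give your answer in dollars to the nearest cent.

$1.09

Runtime = 12 h/week × 6 weeks = 72 h
Energy = 0.19 kW × 72 h = 13.68 kWh
Cost = 13.68 kWh × $0.08/kWh = $1.09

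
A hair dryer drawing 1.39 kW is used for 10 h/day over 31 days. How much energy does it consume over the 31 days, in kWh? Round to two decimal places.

430.90 kWh

Runtime = 10 h/day × 31 days = 310 h
Energy = 1.39 kW × 310 h = 430.9 kWh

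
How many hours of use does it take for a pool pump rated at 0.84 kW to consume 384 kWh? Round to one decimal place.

Hours = 384 kWh ÷ 0.84 kW = 457.1 h

457.1 h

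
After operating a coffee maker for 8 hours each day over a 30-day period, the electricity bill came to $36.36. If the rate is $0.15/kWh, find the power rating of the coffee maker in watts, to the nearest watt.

1010 W

Energy = $36.36 ÷ $0.15/kWh = 242.4 kWh
Runtime = 8 h/day × 30 days = 240 h
Power = 242.4 kWh ÷ 240 h = 1.01 kW = 1010 W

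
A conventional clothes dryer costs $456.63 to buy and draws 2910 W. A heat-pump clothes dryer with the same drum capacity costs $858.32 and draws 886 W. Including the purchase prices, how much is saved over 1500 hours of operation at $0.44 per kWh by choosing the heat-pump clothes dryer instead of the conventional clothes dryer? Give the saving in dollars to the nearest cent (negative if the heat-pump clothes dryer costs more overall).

$934.15

conventional clothes dryer: $456.63 + (2910/1000) kW × 1500 h × $0.44 = $456.63 + $1920.6 = $2377.23
heat-pump clothes dryer: $858.32 + (886/1000) kW × 1500 h × $0.44 = $858.32 + $584.76 = $1443.08
Saving = $2377.23 − $1443.08 = $934.15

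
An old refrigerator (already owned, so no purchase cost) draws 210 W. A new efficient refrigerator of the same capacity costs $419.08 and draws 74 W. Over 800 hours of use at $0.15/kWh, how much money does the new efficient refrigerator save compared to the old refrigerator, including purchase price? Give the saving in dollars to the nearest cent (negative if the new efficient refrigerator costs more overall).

old refrigerator: $0.00 + (210/1000) kW × 800 h × $0.15 = $0.00 + $25.2 = $25.2
new efficient refrigerator: $419.08 + (74/1000) kW × 800 h × $0.15 = $419.08 + $8.88 = $427.96
Saving = $25.2 − $427.96 = −$402.76

-$402.76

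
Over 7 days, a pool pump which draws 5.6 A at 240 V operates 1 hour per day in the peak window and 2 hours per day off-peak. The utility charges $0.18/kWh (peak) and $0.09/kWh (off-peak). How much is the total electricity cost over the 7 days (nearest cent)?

Power = 5.6 A × 240 V = 1344 W = 1.344 kW
Peak energy = 1.344 kW × 1 h × 7 = 9.408 kWh
Off-peak energy = 1.344 kW × 2 h × 7 = 18.816 kWh
Cost = 9.408 × $0.18 + 18.816 × $0.09 = $1.69344 + $1.69344 = $3.39

$3.39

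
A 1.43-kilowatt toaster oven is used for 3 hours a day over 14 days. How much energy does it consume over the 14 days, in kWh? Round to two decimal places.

Runtime = 3 h/day × 14 days = 42 h
Energy = 1.43 kW × 42 h = 60.06 kWh

60.06 kWh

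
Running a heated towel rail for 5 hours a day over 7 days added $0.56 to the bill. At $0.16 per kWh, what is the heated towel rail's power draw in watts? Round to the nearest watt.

Energy = $0.56 ÷ $0.16/kWh = 3.5 kWh
Runtime = 5 h/day × 7 days = 35 h
Power = 3.5 kWh ÷ 35 h = 0.1 kW = 100 W

100 W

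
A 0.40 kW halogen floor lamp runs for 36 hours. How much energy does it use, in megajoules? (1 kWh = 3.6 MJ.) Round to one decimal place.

Energy = 0.4 kW × 36 h = 14.4 kWh
= 14.4 × 3.6 MJ = 51.8 MJ

51.8 MJ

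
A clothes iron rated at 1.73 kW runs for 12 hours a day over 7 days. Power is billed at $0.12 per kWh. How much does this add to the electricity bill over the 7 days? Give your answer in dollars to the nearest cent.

Runtime = 12 h/day × 7 days = 84 h
Energy = 1.73 kW × 84 h = 145.32 kWh
Cost = 145.32 kWh × $0.12/kWh = $17.44

$17.44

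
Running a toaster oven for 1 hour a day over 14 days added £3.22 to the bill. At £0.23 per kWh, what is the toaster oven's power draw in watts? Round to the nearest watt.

1000 W

Energy = £3.22 ÷ £0.23/kWh = 14 kWh
Runtime = 1 h/day × 14 days = 14 h
Power = 14 kWh ÷ 14 h = 1 kW = 1000 W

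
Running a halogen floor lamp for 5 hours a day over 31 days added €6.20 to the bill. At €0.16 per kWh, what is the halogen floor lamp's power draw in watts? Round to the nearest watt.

250 W

Energy = €6.20 ÷ €0.16/kWh = 38.75 kWh
Runtime = 5 h/day × 31 days = 155 h
Power = 38.75 kWh ÷ 155 h = 0.25 kW = 250 W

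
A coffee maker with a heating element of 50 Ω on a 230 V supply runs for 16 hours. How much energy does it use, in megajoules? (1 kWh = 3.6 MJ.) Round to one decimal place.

Power = V²/R = 230²/50 = 1058 W = 1.058 kW
Energy = 1.058 kW × 16 h = 16.928 kWh
= 16.928 × 3.6 MJ = 60.9 MJ

60.9 MJ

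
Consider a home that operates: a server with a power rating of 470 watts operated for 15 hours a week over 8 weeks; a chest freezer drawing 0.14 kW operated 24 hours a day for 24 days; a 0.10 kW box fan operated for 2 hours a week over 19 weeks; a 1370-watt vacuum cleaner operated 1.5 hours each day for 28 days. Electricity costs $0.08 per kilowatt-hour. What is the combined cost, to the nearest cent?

$15.87

server: Runtime = 15 h/week × 8 weeks = 120 h
server: 0.47 kW × 120 h = 56.4 kWh
chest freezer: Runtime = 24 h × 24 = 576 h
chest freezer: 0.14 kW × 576 h = 80.64 kWh
box fan: Runtime = 2 h/week × 19 weeks = 38 h
box fan: 0.1 kW × 38 h = 3.8 kWh
vacuum cleaner: Runtime = 1.5 h/day × 28 days = 42 h
vacuum cleaner: 1.37 kW × 42 h = 57.54 kWh
Total energy = 198.38 kWh
Cost = 198.38 × $0.08 = $15.87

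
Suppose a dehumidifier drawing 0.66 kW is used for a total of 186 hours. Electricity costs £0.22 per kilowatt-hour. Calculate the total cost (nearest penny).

Energy = 0.66 kW × 186 h = 122.76 kWh
Cost = 122.76 kWh × £0.22/kWh = £27.01

£27.01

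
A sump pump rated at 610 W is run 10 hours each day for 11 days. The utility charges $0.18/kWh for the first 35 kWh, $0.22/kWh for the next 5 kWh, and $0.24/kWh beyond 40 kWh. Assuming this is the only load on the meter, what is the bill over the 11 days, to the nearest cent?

$13.90

Runtime = 10 h/day × 11 days = 110 h
Energy = 0.61 kW × 110 h = 67.1 kWh
Tier 1 (0–35 kWh): 35 × $0.18 = $6.3
Tier 2 (35–40 kWh): 5 × $0.22 = $1.1
Above 40 kWh: 27.1 × $0.24 = $6.504
Bill = $13.90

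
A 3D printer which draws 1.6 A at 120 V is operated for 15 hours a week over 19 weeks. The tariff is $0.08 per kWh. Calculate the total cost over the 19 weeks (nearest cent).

$4.38

Power = 1.6 A × 120 V = 192 W = 0.192 kW
Runtime = 15 h/week × 19 weeks = 285 h
Energy = 0.192 kW × 285 h = 54.72 kWh
Cost = 54.72 kWh × $0.08/kWh = $4.38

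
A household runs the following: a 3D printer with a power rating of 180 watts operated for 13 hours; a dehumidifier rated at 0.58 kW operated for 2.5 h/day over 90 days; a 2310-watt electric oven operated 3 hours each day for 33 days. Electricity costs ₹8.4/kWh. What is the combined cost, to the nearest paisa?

₹3036.85

3D printer: 0.18 kW × 13 h = 2.34 kWh
dehumidifier: Runtime = 2.5 h/day × 90 days = 225 h
dehumidifier: 0.58 kW × 225 h = 130.5 kWh
electric oven: Runtime = 3 h/day × 33 days = 99 h
electric oven: 2.31 kW × 99 h = 228.69 kWh
Total energy = 361.53 kWh
Cost = 361.53 × ₹8.4 = ₹3036.85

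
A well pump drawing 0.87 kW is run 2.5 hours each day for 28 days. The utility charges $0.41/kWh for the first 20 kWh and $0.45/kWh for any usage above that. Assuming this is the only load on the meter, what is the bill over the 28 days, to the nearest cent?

$26.61

Runtime = 2.5 h/day × 28 days = 70 h
Energy = 0.87 kW × 70 h = 60.9 kWh
Tier 1 (0–20 kWh): 20 × $0.41 = $8.2
Above 20 kWh: 40.9 × $0.45 = $18.405
Bill = $26.61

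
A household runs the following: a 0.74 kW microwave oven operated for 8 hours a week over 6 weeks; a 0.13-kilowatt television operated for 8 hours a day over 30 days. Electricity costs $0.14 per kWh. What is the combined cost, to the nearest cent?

$9.34

microwave oven: Runtime = 8 h/week × 6 weeks = 48 h
microwave oven: 0.74 kW × 48 h = 35.52 kWh
television: Runtime = 8 h/day × 30 days = 240 h
television: 0.13 kW × 240 h = 31.2 kWh
Total energy = 66.72 kWh
Cost = 66.72 × $0.14 = $9.34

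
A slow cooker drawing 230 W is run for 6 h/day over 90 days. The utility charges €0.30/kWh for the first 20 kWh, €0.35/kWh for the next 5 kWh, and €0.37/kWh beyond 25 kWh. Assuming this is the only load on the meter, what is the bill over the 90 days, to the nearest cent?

€44.45

Runtime = 6 h/day × 90 days = 540 h
Energy = 0.23 kW × 540 h = 124.2 kWh
Tier 1 (0–20 kWh): 20 × €0.30 = €6
Tier 2 (20–25 kWh): 5 × €0.35 = €1.75
Above 25 kWh: 99.2 × €0.37 = €36.704
Bill = €44.45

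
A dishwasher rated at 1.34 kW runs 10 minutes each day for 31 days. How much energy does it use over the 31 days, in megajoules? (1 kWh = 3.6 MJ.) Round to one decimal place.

Runtime = 10 min × 31 = 310 min = 5.166666… h
Energy = 1.34 kW × 5.166666… h = 6.923333… kWh
= 6.923333… × 3.6 MJ = 24.9 MJ

24.9 MJ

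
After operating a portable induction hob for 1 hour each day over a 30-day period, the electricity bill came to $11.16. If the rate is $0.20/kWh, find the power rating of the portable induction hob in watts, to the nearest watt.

1860 W

Energy = $11.16 ÷ $0.20/kWh = 55.8 kWh
Runtime = 1 h/day × 30 days = 30 h
Power = 55.8 kWh ÷ 30 h = 1.86 kW = 1860 W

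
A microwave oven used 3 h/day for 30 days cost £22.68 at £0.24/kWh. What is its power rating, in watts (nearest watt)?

1050 W

Energy = £22.68 ÷ £0.24/kWh = 94.5 kWh
Runtime = 3 h/day × 30 days = 90 h
Power = 94.5 kWh ÷ 90 h = 1.05 kW = 1050 W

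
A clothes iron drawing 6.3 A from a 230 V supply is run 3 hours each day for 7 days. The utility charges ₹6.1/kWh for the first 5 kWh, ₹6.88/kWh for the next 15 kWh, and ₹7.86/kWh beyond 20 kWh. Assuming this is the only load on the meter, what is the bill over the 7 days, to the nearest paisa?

Power = 6.3 A × 230 V = 1449 W = 1.449 kW
Runtime = 3 h/day × 7 days = 21 h
Energy = 1.449 kW × 21 h = 30.429 kWh
Tier 1 (0–5 kWh): 5 × ₹6.1 = ₹30.5
Tier 2 (5–20 kWh): 15 × ₹6.88 = ₹103.2
Above 20 kWh: 10.429 × ₹7.86 = ₹81.97194
Bill = ₹215.67

₹215.67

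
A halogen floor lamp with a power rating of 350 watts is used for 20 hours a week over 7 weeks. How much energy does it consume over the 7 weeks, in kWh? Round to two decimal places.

49.00 kWh

Runtime = 20 h/week × 7 weeks = 140 h
Energy = 0.35 kW × 140 h = 49 kWh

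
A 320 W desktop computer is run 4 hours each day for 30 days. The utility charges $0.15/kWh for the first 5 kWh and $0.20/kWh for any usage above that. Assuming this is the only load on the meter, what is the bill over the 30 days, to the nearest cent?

Runtime = 4 h/day × 30 days = 120 h
Energy = 0.32 kW × 120 h = 38.4 kWh
Tier 1 (0–5 kWh): 5 × $0.15 = $0.75
Above 5 kWh: 33.4 × $0.20 = $6.68
Bill = $7.43

$7.43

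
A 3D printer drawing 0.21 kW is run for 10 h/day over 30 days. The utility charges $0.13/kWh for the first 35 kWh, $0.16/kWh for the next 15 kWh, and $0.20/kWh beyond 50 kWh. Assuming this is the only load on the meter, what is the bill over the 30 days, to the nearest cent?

Runtime = 10 h/day × 30 days = 300 h
Energy = 0.21 kW × 300 h = 63 kWh
Tier 1 (0–35 kWh): 35 × $0.13 = $4.55
Tier 2 (35–50 kWh): 15 × $0.16 = $2.4
Above 50 kWh: 13 × $0.20 = $2.6
Bill = $9.55

$9.55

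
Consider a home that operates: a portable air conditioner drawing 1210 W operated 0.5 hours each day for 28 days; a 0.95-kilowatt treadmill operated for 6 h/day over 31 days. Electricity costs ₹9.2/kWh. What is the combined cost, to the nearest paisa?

₹1781.49

portable air conditioner: Runtime = 0.5 h/day × 28 days = 14 h
portable air conditioner: 1.21 kW × 14 h = 16.94 kWh
treadmill: Runtime = 6 h/day × 31 days = 186 h
treadmill: 0.95 kW × 186 h = 176.7 kWh
Total energy = 193.64 kWh
Cost = 193.64 × ₹9.2 = ₹1781.49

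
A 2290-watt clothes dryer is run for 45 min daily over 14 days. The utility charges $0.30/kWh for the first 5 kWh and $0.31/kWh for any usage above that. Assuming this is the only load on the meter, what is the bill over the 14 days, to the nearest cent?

$7.40

Runtime = 45 min × 14 = 630 min = 10.5 h
Energy = 2.29 kW × 10.5 h = 24.045 kWh
Tier 1 (0–5 kWh): 5 × $0.30 = $1.5
Above 5 kWh: 19.045 × $0.31 = $5.90395
Bill = $7.40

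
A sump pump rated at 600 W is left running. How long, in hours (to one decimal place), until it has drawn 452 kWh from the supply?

753.3 h

Hours = 452 kWh ÷ 0.6 kW = 753.3 h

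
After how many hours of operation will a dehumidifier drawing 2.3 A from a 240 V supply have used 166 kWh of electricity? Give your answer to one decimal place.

300.7 h

Power = 2.3 A × 240 V = 552 W = 0.552 kW
Hours = 166 kWh ÷ 0.552 kW = 300.7 h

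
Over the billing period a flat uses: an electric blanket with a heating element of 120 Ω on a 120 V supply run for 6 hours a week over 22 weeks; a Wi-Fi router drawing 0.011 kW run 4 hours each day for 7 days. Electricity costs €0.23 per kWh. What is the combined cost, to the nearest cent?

electric blanket: Power = V²/R = 120²/120 = 120 W = 0.12 kW
electric blanket: Runtime = 6 h/week × 22 weeks = 132 h
electric blanket: 0.12 kW × 132 h = 15.84 kWh
Wi-Fi router: Runtime = 4 h/day × 7 days = 28 h
Wi-Fi router: 0.011 kW × 28 h = 0.308 kWh
Total energy = 16.148 kWh
Cost = 16.148 × €0.23 = €3.71

€3.71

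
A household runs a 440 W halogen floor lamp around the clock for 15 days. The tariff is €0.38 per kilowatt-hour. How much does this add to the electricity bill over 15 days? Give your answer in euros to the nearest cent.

€60.19

Runtime = 24 h × 15 = 360 h
Energy = 0.44 kW × 360 h = 158.4 kWh
Cost = 158.4 kWh × €0.38/kWh = €60.19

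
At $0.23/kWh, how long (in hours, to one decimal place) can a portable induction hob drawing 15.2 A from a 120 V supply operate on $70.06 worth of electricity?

Power = 15.2 A × 120 V = 1824 W = 1.824 kW
Energy available = $70.06 ÷ $0.23/kWh = 304.6087 kWh
Hours = 304.6087 kWh ÷ 1.824 kW = 167.0 h

167.0 h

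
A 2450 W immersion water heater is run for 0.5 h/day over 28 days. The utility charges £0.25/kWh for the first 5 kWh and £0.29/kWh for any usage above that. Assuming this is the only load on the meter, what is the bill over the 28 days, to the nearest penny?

Runtime = 0.5 h/day × 28 days = 14 h
Energy = 2.45 kW × 14 h = 34.3 kWh
Tier 1 (0–5 kWh): 5 × £0.25 = £1.25
Above 5 kWh: 29.3 × £0.29 = £8.497
Bill = £9.75

£9.75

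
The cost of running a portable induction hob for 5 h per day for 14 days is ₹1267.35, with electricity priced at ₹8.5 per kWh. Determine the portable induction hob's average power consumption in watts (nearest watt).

2130 W

Energy = ₹1267.35 ÷ ₹8.5/kWh = 149.1 kWh
Runtime = 5 h/day × 14 days = 70 h
Power = 149.1 kWh ÷ 70 h = 2.13 kW = 2130 W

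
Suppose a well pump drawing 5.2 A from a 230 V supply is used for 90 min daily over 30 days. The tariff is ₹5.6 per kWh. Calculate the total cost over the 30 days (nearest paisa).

₹301.39

Power = 5.2 A × 230 V = 1196 W = 1.196 kW
Runtime = 90 min × 30 = 2700 min = 45 h
Energy = 1.196 kW × 45 h = 53.82 kWh
Cost = 53.82 kWh × ₹5.6/kWh = ₹301.39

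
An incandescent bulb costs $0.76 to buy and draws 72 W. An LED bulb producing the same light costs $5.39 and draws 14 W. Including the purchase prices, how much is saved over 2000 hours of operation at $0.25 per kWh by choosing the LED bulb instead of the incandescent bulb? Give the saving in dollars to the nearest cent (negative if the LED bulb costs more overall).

incandescent bulb: $0.76 + (72/1000) kW × 2000 h × $0.25 = $0.76 + $36 = $36.76
LED bulb: $5.39 + (14/1000) kW × 2000 h × $0.25 = $5.39 + $7 = $12.39
Saving = $36.76 − $12.39 = $24.37

$24.37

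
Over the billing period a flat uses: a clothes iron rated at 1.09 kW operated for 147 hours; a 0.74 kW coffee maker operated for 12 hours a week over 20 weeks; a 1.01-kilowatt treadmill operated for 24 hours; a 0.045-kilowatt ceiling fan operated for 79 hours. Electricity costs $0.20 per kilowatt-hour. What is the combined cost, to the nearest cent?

$73.13

clothes iron: 1.09 kW × 147 h = 160.23 kWh
coffee maker: Runtime = 12 h/week × 20 weeks = 240 h
coffee maker: 0.74 kW × 240 h = 177.6 kWh
treadmill: 1.01 kW × 24 h = 24.24 kWh
ceiling fan: 0.045 kW × 79 h = 3.555 kWh
Total energy = 365.625 kWh
Cost = 365.625 × $0.20 = $73.13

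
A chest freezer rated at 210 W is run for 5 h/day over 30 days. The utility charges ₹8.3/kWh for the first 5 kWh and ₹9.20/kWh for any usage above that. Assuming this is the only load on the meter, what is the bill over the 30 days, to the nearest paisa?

Runtime = 5 h/day × 30 days = 150 h
Energy = 0.21 kW × 150 h = 31.5 kWh
Tier 1 (0–5 kWh): 5 × ₹8.3 = ₹41.5
Above 5 kWh: 26.5 × ₹9.20 = ₹243.8
Bill = ₹285.30

₹285.30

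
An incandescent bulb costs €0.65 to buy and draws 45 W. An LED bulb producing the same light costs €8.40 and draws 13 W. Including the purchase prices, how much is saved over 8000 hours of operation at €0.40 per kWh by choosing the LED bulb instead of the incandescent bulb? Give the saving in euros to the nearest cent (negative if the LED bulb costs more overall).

€94.65

incandescent bulb: €0.65 + (45/1000) kW × 8000 h × €0.40 = €0.65 + €144 = €144.65
LED bulb: €8.40 + (13/1000) kW × 8000 h × €0.40 = €8.40 + €41.6 = €50
Saving = €144.65 − €50 = €94.65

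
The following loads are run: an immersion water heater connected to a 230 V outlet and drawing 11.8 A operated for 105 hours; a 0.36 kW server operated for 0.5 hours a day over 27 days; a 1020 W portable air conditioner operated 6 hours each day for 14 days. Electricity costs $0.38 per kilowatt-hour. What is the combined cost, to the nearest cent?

$142.69

immersion water heater: Power = 11.8 A × 230 V = 2714 W = 2.714 kW
immersion water heater: 2.714 kW × 105 h = 284.97 kWh
server: Runtime = 0.5 h/day × 27 days = 13.5 h
server: 0.36 kW × 13.5 h = 4.86 kWh
portable air conditioner: Runtime = 6 h/day × 14 days = 84 h
portable air conditioner: 1.02 kW × 84 h = 85.68 kWh
Total energy = 375.51 kWh
Cost = 375.51 × $0.38 = $142.69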